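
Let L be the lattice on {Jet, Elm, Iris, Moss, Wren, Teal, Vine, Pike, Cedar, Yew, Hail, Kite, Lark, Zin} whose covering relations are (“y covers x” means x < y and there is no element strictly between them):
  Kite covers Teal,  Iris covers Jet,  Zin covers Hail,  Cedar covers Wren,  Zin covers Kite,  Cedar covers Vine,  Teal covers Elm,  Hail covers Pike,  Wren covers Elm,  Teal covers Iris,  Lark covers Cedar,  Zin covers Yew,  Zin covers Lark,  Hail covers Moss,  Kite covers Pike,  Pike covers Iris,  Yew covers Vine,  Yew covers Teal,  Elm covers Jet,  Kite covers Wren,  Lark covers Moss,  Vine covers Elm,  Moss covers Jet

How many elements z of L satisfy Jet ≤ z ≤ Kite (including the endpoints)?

7

The interval [Jet, Kite] = {Elm, Iris, Jet, Kite, Pike, Teal, Wren}, which has 7 elements.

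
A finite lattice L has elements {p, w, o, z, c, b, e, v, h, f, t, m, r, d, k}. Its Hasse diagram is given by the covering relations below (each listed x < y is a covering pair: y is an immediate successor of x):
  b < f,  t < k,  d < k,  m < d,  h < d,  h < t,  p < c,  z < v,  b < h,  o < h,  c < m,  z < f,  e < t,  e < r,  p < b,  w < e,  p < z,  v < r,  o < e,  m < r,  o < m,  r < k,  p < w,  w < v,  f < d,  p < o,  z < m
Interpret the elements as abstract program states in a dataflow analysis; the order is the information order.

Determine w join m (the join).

Common upper bounds of {w, m}: k, r.
The least among these is r.

r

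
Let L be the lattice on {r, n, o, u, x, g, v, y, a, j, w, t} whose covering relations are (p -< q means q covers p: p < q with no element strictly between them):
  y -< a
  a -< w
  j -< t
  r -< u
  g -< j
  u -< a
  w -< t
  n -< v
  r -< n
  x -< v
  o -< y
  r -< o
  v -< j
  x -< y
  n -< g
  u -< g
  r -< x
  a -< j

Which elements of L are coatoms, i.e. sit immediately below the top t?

The coatoms are exactly the elements covered by t: j, w.

j, w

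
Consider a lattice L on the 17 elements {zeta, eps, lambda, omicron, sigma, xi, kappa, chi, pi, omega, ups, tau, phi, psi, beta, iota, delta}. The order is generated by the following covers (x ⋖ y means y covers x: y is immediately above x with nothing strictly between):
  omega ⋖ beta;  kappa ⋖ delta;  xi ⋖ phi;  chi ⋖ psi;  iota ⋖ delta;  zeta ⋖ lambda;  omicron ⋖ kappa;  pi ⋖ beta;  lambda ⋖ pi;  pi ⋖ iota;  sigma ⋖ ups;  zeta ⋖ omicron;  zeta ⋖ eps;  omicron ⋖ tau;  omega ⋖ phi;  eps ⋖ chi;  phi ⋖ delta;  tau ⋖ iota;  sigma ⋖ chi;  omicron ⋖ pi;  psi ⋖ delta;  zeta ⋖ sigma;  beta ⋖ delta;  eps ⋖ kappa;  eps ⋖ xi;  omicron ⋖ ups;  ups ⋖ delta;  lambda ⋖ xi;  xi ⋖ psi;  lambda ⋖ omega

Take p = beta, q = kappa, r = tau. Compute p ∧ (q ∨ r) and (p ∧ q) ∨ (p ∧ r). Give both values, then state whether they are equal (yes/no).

q ∨ r = delta, so p ∧ (q ∨ r) = beta ∧ delta = beta.
p ∧ q = omicron and p ∧ r = omicron, so (p ∧ q) ∨ (p ∧ r) = omicron ∨ omicron = omicron.
Equal: no.

beta; omicron; no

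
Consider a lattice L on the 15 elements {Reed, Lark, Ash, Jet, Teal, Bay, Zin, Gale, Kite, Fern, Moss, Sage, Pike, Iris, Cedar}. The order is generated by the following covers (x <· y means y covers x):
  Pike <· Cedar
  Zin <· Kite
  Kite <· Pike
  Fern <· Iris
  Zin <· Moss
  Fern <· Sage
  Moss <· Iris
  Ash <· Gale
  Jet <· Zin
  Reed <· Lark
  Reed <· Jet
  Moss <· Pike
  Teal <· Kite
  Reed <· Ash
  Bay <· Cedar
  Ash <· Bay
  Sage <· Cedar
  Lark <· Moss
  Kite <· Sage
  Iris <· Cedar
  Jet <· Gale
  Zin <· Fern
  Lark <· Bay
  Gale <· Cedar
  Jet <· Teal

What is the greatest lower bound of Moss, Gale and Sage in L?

Common lower bounds of {Moss, Gale, Sage}: Jet, Reed.
The greatest among these is Jet.

Jet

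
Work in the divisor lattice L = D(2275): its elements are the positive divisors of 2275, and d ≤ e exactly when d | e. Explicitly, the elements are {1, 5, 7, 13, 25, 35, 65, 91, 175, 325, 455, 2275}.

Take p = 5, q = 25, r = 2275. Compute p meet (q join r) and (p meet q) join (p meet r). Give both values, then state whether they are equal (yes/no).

5; 5; yes

q join r = 2275, so p meet (q join r) = 5 meet 2275 = 5.
p meet q = 5 and p meet r = 5, so (p meet q) join (p meet r) = 5 join 5 = 5.
Equal: yes.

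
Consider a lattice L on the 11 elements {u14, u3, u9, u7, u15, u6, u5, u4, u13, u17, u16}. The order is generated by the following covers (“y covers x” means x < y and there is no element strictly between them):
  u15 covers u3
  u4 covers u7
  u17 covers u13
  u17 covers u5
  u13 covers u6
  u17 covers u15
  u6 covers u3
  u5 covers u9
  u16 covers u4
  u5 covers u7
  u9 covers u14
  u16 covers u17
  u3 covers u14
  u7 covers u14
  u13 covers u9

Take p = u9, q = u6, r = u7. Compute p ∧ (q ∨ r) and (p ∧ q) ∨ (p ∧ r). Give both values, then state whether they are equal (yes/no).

q ∨ r = u17, so p ∧ (q ∨ r) = u9 ∧ u17 = u9.
p ∧ q = u14 and p ∧ r = u14, so (p ∧ q) ∨ (p ∧ r) = u14 ∨ u14 = u14.
Equal: no.

u9; u14; no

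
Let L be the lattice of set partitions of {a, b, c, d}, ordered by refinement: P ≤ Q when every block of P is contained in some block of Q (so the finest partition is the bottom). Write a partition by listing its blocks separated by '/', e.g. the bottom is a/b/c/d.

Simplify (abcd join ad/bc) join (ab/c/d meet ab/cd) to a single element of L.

abcd ∨ ad/bc = abcd
ab/c/d ∧ ab/cd = ab/c/d
abcd ∨ ab/c/d = abcd

abcd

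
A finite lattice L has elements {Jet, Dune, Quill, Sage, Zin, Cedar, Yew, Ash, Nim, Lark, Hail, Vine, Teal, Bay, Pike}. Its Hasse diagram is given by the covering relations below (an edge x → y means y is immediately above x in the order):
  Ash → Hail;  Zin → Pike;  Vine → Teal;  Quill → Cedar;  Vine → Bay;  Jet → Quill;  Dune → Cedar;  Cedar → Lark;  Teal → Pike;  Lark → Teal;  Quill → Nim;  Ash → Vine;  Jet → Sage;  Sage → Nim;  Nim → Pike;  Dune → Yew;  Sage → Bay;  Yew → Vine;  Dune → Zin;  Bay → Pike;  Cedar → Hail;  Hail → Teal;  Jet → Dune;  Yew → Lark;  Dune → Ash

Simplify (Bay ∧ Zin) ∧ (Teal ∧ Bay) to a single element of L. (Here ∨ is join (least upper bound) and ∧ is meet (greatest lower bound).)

Bay ∧ Zin = Dune
Teal ∧ Bay = Vine
Dune ∧ Vine = Dune

Dune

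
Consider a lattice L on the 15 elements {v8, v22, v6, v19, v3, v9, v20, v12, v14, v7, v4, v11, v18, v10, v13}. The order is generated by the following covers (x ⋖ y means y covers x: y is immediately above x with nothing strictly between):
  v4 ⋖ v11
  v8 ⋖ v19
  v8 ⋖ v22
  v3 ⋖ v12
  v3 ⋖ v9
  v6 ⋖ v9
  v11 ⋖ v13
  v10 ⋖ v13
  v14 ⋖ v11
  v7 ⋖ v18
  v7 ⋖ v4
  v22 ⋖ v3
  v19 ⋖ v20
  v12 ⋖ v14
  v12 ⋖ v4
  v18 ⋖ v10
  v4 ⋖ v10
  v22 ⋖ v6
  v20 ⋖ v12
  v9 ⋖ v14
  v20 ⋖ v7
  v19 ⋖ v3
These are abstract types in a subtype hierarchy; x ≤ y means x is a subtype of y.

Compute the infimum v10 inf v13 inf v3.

v3

Common lower bounds of {v10, v13, v3}: v19, v22, v3, v8.
The greatest among these is v3.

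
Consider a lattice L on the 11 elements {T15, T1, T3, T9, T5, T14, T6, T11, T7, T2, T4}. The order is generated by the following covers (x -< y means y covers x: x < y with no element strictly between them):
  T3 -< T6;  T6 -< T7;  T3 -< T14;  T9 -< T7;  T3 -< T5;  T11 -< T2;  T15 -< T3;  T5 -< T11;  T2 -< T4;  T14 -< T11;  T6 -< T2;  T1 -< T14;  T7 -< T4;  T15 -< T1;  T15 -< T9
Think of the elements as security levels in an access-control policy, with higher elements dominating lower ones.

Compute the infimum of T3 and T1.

T15

Common lower bounds of {T3, T1}: T15.
The greatest among these is T15.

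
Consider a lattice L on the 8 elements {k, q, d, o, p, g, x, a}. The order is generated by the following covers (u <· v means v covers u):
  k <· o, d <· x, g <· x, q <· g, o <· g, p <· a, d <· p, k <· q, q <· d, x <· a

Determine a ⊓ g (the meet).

Common lower bounds of {a, g}: g, k, o, q.
The greatest among these is g.

g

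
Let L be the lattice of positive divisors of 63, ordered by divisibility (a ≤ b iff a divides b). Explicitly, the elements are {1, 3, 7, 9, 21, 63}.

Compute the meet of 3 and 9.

In the divisibility order, the meet is the greatest common divisor: gcd(3, 9) = 3.

3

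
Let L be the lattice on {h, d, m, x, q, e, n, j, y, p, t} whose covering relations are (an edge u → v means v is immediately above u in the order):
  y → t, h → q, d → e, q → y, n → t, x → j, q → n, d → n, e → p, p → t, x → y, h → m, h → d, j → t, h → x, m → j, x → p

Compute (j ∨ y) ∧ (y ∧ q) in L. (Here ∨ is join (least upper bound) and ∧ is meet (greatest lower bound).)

q

j ∨ y = t
y ∧ q = q
t ∧ q = q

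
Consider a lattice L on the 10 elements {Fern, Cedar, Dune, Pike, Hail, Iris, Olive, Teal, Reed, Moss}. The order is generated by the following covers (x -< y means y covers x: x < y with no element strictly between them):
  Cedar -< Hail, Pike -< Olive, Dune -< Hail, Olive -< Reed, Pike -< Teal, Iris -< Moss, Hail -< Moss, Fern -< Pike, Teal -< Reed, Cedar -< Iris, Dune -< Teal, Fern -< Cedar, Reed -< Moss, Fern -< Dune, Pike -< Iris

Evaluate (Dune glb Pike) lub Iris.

Dune ∧ Pike = Fern
Fern ∨ Iris = Iris

Iris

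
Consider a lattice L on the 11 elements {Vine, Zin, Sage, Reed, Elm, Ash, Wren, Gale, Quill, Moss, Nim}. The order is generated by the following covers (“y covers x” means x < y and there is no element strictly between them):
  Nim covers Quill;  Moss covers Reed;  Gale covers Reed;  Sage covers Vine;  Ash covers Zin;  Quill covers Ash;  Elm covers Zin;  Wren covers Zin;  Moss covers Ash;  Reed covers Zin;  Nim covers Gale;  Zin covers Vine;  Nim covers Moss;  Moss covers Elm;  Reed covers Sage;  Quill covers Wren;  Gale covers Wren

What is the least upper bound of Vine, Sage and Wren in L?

Common upper bounds of {Vine, Sage, Wren}: Gale, Nim.
The least among these is Gale.

Gale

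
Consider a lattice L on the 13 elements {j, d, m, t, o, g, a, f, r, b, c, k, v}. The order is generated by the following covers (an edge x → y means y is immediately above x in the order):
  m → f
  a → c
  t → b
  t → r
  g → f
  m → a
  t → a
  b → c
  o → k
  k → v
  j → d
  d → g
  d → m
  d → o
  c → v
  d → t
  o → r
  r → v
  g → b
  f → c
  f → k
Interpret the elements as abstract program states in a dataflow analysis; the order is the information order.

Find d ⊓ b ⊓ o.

Common lower bounds of {d, b, o}: d, j.
The greatest among these is d.

d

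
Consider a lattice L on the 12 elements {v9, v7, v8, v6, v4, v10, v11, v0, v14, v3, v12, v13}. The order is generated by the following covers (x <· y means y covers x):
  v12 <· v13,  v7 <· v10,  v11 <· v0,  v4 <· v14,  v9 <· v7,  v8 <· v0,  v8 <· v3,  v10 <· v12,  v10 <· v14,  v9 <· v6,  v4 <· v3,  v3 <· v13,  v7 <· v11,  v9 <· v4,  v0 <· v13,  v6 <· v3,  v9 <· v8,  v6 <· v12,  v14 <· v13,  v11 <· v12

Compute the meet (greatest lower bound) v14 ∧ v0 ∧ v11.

v7

Common lower bounds of {v14, v0, v11}: v7, v9.
The greatest among these is v7.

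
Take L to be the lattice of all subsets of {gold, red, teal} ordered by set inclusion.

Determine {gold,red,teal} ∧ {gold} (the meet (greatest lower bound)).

Common lower bounds of {{gold,red,teal}, {gold}}: {gold}, {}.
The greatest among these is {gold}.

{gold}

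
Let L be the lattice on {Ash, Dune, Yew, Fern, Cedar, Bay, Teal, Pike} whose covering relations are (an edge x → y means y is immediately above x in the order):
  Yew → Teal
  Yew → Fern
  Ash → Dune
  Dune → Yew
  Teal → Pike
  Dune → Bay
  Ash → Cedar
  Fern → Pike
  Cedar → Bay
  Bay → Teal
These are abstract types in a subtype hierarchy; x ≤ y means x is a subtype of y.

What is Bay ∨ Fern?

Common upper bounds of {Bay, Fern}: Pike.
The least among these is Pike.

Pike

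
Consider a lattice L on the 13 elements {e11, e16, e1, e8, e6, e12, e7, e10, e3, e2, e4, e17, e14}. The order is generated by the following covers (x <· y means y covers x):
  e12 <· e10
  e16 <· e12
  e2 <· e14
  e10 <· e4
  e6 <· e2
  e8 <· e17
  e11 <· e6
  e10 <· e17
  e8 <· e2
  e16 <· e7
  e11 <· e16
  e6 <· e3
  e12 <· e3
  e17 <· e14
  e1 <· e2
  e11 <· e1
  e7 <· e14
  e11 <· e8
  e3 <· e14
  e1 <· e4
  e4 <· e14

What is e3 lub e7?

Common upper bounds of {e3, e7}: e14.
The least among these is e14.

e14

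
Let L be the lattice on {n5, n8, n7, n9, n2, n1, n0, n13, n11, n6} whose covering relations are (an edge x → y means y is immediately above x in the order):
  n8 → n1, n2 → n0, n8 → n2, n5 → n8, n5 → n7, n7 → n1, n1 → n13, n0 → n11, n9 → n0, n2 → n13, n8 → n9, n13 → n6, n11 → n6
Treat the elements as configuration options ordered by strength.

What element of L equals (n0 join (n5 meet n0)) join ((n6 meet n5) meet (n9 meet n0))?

n0

n5 ∧ n0 = n5
n0 ∨ n5 = n0
n6 ∧ n5 = n5
n9 ∧ n0 = n9
n5 ∧ n9 = n5
n0 ∨ n5 = n0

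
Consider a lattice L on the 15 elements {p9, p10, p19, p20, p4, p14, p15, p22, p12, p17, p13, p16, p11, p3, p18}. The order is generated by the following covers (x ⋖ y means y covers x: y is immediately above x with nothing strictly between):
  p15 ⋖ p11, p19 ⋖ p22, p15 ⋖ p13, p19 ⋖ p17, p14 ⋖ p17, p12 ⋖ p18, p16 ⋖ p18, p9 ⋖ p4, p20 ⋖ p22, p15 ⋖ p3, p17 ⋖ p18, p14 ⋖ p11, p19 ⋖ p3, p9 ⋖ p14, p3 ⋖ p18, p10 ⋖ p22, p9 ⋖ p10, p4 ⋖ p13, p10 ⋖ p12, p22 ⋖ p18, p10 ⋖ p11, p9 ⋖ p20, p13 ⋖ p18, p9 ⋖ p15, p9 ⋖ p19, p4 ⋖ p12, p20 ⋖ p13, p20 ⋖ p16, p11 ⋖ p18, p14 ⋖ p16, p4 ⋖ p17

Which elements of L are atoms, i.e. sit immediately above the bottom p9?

p10, p14, p15, p19, p20, p4

The atoms are exactly the elements that cover p9: p10, p14, p15, p19, p20, p4.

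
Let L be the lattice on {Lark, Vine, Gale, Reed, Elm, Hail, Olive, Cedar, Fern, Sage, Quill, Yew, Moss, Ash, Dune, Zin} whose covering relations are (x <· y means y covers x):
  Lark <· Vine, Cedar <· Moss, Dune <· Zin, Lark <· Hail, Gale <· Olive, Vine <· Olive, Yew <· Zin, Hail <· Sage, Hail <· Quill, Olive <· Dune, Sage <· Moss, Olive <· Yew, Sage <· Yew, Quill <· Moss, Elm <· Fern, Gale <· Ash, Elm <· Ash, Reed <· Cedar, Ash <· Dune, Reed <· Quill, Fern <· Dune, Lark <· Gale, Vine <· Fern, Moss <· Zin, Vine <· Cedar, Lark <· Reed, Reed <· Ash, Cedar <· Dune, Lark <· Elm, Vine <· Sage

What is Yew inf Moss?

Common lower bounds of {Yew, Moss}: Hail, Lark, Sage, Vine.
The greatest among these is Sage.

Sage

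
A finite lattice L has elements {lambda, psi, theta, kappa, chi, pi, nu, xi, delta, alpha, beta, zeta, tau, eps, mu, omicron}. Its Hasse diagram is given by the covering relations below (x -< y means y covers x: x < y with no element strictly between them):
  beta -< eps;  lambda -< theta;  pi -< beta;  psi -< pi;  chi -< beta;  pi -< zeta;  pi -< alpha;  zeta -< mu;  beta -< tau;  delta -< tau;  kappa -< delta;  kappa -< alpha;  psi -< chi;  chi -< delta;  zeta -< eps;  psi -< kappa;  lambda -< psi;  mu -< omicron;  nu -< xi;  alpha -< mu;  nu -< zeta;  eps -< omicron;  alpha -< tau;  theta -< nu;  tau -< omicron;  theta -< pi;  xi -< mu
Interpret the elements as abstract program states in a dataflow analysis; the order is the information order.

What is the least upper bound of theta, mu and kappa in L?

Common upper bounds of {theta, mu, kappa}: mu, omicron.
The least among these is mu.

mu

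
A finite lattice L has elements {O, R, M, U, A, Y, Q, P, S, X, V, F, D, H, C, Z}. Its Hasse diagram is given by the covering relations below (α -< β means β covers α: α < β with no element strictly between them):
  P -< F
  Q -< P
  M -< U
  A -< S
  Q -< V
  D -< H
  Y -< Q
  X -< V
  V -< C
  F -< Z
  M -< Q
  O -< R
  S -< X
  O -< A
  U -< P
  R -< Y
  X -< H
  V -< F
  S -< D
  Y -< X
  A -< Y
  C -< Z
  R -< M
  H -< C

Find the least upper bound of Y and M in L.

Common upper bounds of {Y, M}: C, F, P, Q, V, Z.
The least among these is Q.

Q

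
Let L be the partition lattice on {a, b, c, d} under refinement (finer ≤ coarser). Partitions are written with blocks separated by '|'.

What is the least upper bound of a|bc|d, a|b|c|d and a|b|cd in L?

The join of a|bc|d, a|b|c|d, a|b|cd merges any blocks that overlap across the partitions, giving a|bcd.

a|bcd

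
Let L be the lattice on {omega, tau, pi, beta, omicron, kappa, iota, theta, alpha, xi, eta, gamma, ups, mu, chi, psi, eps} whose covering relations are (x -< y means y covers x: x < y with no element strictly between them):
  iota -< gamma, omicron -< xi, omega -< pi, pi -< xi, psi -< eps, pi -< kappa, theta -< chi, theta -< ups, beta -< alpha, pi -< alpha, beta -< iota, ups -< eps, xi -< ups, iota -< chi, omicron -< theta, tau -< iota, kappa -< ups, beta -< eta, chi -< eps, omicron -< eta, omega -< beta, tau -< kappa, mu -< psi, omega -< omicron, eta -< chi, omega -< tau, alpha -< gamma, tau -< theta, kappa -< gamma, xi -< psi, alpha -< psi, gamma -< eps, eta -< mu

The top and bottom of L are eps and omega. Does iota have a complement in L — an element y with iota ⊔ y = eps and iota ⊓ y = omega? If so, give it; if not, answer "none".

xi

Need y with iota ∨ y = eps and iota ∧ y = omega.
Checking each element gives: xi.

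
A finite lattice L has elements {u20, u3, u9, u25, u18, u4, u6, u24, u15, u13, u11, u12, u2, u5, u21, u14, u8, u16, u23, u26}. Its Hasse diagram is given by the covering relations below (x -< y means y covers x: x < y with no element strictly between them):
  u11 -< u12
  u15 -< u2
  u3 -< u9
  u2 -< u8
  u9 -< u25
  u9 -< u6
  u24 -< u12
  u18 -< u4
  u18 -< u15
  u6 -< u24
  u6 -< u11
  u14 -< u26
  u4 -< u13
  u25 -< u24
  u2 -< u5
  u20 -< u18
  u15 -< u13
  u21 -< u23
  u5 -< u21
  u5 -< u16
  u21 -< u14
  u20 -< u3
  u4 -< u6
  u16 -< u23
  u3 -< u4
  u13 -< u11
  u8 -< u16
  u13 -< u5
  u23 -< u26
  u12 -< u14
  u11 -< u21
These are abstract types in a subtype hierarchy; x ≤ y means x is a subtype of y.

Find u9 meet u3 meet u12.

u3

Common lower bounds of {u9, u3, u12}: u20, u3.
The greatest among these is u3.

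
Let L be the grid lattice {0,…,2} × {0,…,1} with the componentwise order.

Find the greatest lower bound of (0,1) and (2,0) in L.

(0,0)

In a product of chains, the meet is componentwise min, giving (0,0).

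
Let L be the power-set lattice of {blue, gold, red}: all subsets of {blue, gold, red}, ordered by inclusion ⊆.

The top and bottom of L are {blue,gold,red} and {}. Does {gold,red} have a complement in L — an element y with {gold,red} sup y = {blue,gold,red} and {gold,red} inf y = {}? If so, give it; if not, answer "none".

Need y with {gold,red} ∨ y = {blue,gold,red} and {gold,red} ∧ y = {}.
Checking each element gives: {blue}.

{blue}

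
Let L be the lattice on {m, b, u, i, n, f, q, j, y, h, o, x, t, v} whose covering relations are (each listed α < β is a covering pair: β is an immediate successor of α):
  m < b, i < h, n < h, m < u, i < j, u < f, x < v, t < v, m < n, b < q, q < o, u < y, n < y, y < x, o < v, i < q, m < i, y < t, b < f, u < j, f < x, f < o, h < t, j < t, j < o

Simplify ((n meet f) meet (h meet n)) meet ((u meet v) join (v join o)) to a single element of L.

n ∧ f = m
h ∧ n = n
m ∧ n = m
u ∧ v = u
v ∨ o = v
u ∨ v = v
m ∧ v = m

m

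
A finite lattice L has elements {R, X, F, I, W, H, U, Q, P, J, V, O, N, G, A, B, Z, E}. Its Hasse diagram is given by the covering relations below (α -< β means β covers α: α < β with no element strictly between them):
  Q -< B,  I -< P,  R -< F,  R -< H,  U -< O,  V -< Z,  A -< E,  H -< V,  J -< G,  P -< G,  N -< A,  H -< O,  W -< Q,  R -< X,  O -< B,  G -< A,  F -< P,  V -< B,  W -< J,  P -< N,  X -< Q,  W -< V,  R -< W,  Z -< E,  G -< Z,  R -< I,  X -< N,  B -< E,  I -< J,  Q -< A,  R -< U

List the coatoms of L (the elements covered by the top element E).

The coatoms are exactly the elements covered by E: A, B, Z.

A, B, Z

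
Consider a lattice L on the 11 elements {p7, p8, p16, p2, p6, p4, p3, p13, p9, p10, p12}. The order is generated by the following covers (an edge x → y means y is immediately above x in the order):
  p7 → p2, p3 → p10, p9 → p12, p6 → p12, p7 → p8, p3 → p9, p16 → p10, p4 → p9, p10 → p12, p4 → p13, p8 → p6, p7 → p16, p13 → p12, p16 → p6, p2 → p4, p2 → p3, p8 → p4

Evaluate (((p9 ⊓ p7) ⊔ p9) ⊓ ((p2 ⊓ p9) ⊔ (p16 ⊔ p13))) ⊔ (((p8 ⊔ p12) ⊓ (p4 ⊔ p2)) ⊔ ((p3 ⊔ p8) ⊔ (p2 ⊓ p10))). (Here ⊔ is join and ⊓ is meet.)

p9

p9 ∧ p7 = p7
p7 ∨ p9 = p9
p2 ∧ p9 = p2
p16 ∨ p13 = p12
p2 ∨ p12 = p12
p9 ∧ p12 = p9
p8 ∨ p12 = p12
p4 ∨ p2 = p4
p12 ∧ p4 = p4
p3 ∨ p8 = p9
p2 ∧ p10 = p2
p9 ∨ p2 = p9
p4 ∨ p9 = p9
p9 ∨ p9 = p9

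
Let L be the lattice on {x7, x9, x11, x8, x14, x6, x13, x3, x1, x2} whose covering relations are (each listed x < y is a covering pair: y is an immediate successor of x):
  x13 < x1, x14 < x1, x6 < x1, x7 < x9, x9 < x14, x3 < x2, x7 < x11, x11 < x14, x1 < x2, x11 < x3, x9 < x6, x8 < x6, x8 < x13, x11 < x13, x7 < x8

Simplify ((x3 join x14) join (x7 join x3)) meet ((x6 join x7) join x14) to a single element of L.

x1

x3 ∨ x14 = x2
x7 ∨ x3 = x3
x2 ∨ x3 = x2
x6 ∨ x7 = x6
x6 ∨ x14 = x1
x2 ∧ x1 = x1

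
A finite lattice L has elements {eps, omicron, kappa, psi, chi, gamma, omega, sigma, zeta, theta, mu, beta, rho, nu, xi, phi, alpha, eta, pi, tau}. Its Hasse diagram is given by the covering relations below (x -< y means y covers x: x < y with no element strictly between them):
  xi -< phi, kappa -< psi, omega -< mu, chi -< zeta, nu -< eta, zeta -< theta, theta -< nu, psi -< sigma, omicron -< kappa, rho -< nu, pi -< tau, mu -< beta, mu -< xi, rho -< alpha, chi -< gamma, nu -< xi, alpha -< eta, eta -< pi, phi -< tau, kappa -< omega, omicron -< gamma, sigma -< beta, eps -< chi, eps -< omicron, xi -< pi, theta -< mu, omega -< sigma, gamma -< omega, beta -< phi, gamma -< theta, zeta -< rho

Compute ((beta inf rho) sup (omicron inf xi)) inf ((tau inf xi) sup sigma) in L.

theta

beta ∧ rho = zeta
omicron ∧ xi = omicron
zeta ∨ omicron = theta
tau ∧ xi = xi
xi ∨ sigma = phi
theta ∧ phi = theta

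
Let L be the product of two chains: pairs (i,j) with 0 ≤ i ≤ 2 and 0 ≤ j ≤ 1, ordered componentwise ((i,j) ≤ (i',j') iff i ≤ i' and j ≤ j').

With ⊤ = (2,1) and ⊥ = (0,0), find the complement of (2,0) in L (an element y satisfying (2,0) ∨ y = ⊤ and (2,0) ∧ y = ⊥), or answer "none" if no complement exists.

Need y with (2,0) ∨ y = (2,1) and (2,0) ∧ y = (0,0).
Checking each element gives: (0,1).

(0,1)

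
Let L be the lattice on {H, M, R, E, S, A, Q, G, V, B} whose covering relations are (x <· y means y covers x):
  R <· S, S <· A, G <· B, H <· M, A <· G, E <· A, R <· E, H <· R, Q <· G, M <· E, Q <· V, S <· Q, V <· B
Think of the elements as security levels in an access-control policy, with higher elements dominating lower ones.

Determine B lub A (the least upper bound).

Common upper bounds of {B, A}: B.
The least among these is B.

B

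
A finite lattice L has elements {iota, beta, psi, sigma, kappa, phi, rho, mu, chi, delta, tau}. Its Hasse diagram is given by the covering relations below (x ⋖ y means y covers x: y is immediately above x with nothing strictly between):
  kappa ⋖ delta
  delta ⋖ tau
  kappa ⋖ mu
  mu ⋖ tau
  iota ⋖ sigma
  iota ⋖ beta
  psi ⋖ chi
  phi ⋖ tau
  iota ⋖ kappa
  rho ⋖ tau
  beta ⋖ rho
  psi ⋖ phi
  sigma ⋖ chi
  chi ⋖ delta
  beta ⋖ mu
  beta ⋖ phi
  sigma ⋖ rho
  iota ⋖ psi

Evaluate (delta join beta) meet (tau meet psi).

psi

delta ∨ beta = tau
tau ∧ psi = psi
tau ∧ psi = psi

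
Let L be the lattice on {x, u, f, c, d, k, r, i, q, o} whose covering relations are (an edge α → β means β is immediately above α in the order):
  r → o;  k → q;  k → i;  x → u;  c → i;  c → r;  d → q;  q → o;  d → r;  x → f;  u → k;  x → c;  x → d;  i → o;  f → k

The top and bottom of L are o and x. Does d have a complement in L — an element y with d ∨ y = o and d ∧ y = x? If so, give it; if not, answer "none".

i

Need y with d ∨ y = o and d ∧ y = x.
Checking each element gives: i.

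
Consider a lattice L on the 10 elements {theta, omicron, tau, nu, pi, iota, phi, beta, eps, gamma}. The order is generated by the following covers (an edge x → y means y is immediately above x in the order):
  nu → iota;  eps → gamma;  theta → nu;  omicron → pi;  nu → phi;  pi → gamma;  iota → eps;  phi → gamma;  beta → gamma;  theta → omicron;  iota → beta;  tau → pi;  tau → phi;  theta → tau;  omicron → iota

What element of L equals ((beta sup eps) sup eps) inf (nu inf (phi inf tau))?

beta ∨ eps = gamma
gamma ∨ eps = gamma
phi ∧ tau = tau
nu ∧ tau = theta
gamma ∧ theta = theta

theta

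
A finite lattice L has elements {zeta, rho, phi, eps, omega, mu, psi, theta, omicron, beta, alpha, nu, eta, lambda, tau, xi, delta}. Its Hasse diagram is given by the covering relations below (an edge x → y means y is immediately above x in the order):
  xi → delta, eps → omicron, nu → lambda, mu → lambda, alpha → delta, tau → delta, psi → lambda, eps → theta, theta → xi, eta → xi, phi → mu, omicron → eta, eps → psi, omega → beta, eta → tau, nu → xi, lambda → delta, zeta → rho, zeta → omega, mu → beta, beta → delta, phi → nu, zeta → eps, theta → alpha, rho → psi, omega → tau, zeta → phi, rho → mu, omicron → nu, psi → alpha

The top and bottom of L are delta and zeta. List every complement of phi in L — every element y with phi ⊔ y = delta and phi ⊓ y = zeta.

alpha, tau

Need y with phi ∨ y = delta and phi ∧ y = zeta.
Checking each element gives: alpha, tau.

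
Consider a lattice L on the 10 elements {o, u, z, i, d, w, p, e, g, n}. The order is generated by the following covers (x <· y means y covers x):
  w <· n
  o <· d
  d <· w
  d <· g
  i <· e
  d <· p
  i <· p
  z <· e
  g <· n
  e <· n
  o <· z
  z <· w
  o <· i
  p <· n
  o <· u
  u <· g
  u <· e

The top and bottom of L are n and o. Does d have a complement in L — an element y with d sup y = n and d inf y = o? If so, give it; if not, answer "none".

e

Need y with d ∨ y = n and d ∧ y = o.
Checking each element gives: e.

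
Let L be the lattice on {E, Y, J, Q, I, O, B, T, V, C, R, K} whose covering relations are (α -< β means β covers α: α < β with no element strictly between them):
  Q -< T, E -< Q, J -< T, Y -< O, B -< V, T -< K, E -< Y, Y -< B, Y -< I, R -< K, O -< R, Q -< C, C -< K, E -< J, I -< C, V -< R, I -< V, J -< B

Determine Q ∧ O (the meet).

Common lower bounds of {Q, O}: E.
The greatest among these is E.

E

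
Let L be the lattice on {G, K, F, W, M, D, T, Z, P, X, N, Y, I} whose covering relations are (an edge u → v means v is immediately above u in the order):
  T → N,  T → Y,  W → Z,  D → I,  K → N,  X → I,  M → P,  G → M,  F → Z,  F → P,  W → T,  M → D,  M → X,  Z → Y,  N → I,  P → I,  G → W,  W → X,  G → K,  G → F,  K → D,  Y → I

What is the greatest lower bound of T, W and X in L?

W

Common lower bounds of {T, W, X}: G, W.
The greatest among these is W.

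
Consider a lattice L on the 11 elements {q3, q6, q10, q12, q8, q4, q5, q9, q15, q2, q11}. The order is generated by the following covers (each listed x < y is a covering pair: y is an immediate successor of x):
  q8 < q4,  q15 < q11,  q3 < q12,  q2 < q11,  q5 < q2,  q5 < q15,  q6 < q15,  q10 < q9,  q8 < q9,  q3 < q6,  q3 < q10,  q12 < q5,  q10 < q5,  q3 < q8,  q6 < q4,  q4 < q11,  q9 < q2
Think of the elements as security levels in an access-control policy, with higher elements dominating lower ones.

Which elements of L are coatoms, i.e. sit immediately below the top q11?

The coatoms are exactly the elements covered by q11: q15, q2, q4.

q15, q2, q4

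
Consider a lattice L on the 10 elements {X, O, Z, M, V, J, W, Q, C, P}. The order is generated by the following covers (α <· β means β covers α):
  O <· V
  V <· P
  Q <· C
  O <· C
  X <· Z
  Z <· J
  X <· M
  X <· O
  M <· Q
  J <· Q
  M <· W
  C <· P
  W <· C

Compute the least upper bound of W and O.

C

Common upper bounds of {W, O}: C, P.
The least among these is C.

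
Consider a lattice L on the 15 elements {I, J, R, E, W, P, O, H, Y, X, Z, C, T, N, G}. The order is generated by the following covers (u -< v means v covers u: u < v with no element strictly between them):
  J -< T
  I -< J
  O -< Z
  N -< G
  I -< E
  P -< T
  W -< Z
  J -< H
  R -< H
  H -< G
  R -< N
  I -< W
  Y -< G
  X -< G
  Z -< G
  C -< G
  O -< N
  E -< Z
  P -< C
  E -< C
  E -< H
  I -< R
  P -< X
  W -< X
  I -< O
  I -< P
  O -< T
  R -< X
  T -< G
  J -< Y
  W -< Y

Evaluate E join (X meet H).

X ∧ H = R
E ∨ R = H

H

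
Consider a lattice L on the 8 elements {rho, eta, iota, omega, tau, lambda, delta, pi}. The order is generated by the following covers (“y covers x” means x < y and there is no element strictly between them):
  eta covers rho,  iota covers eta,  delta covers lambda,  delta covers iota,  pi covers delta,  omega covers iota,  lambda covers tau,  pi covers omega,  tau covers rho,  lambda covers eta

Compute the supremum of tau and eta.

lambda

Common upper bounds of {tau, eta}: delta, lambda, pi.
The least among these is lambda.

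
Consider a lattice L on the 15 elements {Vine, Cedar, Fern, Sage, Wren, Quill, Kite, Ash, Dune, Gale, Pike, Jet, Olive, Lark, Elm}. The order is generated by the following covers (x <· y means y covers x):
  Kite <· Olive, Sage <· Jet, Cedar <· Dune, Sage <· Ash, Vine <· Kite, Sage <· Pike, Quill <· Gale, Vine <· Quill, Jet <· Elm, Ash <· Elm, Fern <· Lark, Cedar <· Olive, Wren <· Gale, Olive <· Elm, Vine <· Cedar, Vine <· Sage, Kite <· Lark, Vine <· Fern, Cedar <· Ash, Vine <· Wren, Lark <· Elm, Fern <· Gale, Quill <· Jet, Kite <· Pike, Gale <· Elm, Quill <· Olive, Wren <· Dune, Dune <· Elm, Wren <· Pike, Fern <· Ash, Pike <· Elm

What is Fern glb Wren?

Common lower bounds of {Fern, Wren}: Vine.
The greatest among these is Vine.

Vine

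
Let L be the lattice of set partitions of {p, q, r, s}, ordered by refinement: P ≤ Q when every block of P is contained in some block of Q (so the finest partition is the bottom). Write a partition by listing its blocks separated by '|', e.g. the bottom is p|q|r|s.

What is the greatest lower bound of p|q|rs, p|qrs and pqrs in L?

The meet (common refinement) of p|q|rs, p|qrs, pqrs intersects blocks pairwise, giving p|q|rs.

p|q|rs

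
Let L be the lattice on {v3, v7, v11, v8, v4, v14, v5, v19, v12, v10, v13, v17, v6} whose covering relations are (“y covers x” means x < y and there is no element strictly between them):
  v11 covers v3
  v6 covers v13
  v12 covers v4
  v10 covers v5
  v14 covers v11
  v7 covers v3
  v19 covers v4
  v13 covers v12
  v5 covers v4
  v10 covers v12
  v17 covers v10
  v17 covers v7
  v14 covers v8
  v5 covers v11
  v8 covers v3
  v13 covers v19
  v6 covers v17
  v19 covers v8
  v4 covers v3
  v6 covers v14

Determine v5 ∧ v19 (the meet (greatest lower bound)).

v4

Common lower bounds of {v5, v19}: v3, v4.
The greatest among these is v4.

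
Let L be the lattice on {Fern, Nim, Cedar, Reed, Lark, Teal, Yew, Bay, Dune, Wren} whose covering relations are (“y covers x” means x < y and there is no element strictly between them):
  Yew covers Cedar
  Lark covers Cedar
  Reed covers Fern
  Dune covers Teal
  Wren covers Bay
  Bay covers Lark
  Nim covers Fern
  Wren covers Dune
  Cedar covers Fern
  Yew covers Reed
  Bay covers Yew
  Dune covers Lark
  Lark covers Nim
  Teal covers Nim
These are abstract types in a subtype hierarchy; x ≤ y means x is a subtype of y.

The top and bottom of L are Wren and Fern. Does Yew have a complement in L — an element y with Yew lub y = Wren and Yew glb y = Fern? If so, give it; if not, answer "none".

Teal

Need y with Yew ∨ y = Wren and Yew ∧ y = Fern.
Checking each element gives: Teal.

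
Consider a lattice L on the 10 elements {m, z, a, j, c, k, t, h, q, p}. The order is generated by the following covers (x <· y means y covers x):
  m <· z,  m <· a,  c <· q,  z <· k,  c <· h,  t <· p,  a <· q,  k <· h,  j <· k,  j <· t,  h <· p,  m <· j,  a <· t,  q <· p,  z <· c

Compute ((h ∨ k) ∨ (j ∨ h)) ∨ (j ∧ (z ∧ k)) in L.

h

h ∨ k = h
j ∨ h = h
h ∨ h = h
z ∧ k = z
j ∧ z = m
h ∨ m = h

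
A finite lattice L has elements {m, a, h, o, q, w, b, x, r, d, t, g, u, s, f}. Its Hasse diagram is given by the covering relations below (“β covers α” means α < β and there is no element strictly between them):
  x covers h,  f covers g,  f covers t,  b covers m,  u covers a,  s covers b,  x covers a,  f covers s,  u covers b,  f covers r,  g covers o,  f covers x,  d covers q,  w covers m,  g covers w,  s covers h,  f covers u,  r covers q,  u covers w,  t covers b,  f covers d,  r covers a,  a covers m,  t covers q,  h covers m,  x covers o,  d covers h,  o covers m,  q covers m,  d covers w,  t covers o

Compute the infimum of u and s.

b

Common lower bounds of {u, s}: b, m.
The greatest among these is b.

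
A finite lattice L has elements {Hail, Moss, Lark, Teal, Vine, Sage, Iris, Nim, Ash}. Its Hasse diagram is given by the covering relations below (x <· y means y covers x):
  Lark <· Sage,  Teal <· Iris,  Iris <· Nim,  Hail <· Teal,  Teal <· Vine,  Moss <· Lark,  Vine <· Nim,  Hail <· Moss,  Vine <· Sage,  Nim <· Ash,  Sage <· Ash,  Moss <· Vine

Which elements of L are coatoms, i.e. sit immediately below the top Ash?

Nim, Sage

The coatoms are exactly the elements covered by Ash: Nim, Sage.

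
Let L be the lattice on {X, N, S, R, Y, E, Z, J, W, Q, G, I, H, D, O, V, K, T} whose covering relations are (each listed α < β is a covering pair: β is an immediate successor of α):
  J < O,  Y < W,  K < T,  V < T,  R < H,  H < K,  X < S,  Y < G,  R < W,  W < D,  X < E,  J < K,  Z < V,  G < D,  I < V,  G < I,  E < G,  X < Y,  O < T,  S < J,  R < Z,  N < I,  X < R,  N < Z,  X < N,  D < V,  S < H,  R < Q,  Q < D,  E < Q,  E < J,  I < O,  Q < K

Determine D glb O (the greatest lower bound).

G

Common lower bounds of {D, O}: E, G, X, Y.
The greatest among these is G.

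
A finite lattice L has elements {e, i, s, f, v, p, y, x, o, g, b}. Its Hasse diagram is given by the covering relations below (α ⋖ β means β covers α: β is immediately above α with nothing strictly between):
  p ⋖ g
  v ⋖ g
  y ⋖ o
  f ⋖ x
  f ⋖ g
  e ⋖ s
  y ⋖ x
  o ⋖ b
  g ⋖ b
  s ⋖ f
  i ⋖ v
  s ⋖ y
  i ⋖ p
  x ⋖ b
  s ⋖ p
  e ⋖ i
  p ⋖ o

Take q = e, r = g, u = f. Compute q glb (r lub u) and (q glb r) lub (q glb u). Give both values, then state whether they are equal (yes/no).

r lub u = g, so q glb (r lub u) = e glb g = e.
q glb r = e and q glb u = e, so (q glb r) lub (q glb u) = e lub e = e.
Equal: yes.

e; e; yes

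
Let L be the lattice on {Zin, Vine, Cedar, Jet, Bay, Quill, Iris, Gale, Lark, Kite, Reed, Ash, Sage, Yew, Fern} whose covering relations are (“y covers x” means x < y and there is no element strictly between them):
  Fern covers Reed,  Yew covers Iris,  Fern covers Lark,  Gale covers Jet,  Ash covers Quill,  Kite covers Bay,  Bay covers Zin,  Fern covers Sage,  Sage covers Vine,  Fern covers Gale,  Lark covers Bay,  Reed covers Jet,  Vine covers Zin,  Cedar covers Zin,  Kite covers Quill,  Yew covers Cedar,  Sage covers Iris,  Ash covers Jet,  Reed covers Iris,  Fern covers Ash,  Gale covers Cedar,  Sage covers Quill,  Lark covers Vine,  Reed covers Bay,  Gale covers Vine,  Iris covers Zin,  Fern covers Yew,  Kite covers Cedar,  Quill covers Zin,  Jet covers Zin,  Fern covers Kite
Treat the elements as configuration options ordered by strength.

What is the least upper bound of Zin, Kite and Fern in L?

Fern

Common upper bounds of {Zin, Kite, Fern}: Fern.
The least among these is Fern.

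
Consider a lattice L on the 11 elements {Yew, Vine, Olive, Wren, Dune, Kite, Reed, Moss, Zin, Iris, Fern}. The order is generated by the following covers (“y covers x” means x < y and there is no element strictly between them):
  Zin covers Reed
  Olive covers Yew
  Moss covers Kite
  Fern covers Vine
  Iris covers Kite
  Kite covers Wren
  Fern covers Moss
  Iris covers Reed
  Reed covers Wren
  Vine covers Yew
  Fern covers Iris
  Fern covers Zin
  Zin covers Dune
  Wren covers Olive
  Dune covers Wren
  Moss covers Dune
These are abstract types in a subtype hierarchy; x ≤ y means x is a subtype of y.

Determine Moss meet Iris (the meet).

Kite

Common lower bounds of {Moss, Iris}: Kite, Olive, Wren, Yew.
The greatest among these is Kite.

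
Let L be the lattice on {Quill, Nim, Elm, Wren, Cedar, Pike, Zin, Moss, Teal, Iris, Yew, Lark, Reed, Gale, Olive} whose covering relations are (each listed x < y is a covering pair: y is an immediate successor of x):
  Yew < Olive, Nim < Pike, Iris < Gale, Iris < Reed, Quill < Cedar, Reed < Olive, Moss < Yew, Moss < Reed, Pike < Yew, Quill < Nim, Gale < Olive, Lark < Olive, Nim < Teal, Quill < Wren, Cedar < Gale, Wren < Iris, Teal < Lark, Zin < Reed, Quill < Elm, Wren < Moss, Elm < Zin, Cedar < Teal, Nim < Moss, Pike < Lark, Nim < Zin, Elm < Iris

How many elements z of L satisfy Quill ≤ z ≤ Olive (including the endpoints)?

15

The interval [Quill, Olive] = {Cedar, Elm, Gale, Iris, Lark, Moss, Nim, Olive, Pike, Quill, Reed, Teal, Wren, Yew, Zin}, which has 15 elements.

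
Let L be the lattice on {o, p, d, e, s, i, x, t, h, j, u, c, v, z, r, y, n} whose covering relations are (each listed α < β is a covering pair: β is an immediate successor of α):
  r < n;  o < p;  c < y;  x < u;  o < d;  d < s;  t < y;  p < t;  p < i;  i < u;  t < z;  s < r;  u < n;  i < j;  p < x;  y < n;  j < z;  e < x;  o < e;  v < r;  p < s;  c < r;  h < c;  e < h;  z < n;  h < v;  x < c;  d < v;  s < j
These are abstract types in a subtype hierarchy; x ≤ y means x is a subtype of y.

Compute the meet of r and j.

s

Common lower bounds of {r, j}: d, o, p, s.
The greatest among these is s.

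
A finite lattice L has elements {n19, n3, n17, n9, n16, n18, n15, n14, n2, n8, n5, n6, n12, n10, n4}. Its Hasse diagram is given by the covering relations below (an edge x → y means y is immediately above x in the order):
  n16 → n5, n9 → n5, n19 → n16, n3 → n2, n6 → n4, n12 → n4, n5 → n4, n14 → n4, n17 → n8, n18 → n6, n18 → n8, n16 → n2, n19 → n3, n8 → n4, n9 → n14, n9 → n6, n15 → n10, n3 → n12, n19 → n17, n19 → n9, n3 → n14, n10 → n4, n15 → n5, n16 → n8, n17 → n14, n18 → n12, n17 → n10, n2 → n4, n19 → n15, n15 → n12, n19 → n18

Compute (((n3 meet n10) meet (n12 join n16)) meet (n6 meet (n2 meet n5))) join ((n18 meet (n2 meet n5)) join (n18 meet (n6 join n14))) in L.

n18

n3 ∧ n10 = n19
n12 ∨ n16 = n4
n19 ∧ n4 = n19
n2 ∧ n5 = n16
n6 ∧ n16 = n19
n19 ∧ n19 = n19
n2 ∧ n5 = n16
n18 ∧ n16 = n19
n6 ∨ n14 = n4
n18 ∧ n4 = n18
n19 ∨ n18 = n18
n19 ∨ n18 = n18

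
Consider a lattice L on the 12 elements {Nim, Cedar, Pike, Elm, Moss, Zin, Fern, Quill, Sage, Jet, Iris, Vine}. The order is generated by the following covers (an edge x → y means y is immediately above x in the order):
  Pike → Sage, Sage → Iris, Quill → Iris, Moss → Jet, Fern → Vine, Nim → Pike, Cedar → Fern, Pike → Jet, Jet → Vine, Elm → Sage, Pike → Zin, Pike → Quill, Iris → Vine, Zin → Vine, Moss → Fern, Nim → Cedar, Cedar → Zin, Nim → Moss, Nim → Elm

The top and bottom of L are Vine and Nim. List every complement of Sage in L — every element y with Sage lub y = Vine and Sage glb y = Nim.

Cedar, Fern, Moss

Need y with Sage ∨ y = Vine and Sage ∧ y = Nim.
Checking each element gives: Cedar, Fern, Moss.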